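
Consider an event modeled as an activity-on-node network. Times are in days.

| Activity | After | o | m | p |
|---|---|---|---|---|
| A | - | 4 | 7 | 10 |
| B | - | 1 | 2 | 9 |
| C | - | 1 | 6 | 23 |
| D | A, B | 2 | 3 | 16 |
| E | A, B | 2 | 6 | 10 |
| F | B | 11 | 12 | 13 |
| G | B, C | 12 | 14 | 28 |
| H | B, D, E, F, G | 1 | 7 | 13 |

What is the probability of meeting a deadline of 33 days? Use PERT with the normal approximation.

te_A = (4 + 4·7 + 10)/6 = 42/6 = 7; σ²_A = ((10−4)/6)² = 1.000
te_B = (1 + 4·2 + 9)/6 = 18/6 = 3; σ²_B = ((9−1)/6)² = 1.778
te_C = (1 + 4·6 + 23)/6 = 48/6 = 8; σ²_C = ((23−1)/6)² = 13.444
te_D = (2 + 4·3 + 16)/6 = 30/6 = 5; σ²_D = ((16−2)/6)² = 5.444
te_E = (2 + 4·6 + 10)/6 = 36/6 = 6; σ²_E = ((10−2)/6)² = 1.778
te_F = (11 + 4·12 + 13)/6 = 72/6 = 12; σ²_F = ((13−11)/6)² = 0.111
te_G = (12 + 4·14 + 28)/6 = 96/6 = 16; σ²_G = ((28−12)/6)² = 7.111
te_H = (1 + 4·7 + 13)/6 = 42/6 = 7; σ²_H = ((13−1)/6)² = 4.000

Forward pass:
ES_A = 0; EF_A = 7
ES_B = 0; EF_B = 3
ES_C = 0; EF_C = 8
ES_D = max(EF_A=7, EF_B=3) = 7; EF_D = 7+5 = 12
ES_E = max(EF_A=7, EF_B=3) = 7; EF_E = 7+6 = 13
ES_F = 3; EF_F = 3+12 = 15
ES_G = max(EF_B=3, EF_C=8) = 8; EF_G = 8+16 = 24
ES_H = max(EF_B=3, EF_D=12, EF_E=13, EF_F=15, EF_G=24) = 24; EF_H = 24+7 = 31
Expected project duration μ = 31 days. Critical path: C → G → H.

Variance along critical path = 13.444 + 7.111 + 4.000 = 24.556; σ = √24.556 = 4.955 days.
Z = (33 − 31) / 4.955 = 0.404
P(T ≤ 33) = Φ(0.404) ≈ 0.657

0.657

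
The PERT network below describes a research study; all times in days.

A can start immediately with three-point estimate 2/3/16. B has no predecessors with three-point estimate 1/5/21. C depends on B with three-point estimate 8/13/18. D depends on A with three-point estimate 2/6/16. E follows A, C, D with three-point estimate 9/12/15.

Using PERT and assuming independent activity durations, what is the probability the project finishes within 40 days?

te_A = (2 + 4·3 + 16)/6 = 30/6 = 5; σ²_A = ((16−2)/6)² = 5.444
te_B = (1 + 4·5 + 21)/6 = 42/6 = 7; σ²_B = ((21−1)/6)² = 11.111
te_C = (8 + 4·13 + 18)/6 = 78/6 = 13; σ²_C = ((18−8)/6)² = 2.778
te_D = (2 + 4·6 + 16)/6 = 42/6 = 7; σ²_D = ((16−2)/6)² = 5.444
te_E = (9 + 4·12 + 15)/6 = 72/6 = 12; σ²_E = ((15−9)/6)² = 1.000

Forward pass:
ES_A = 0; EF_A = 5
ES_B = 0; EF_B = 7
ES_C = 7; EF_C = 7+13 = 20
ES_D = 5; EF_D = 5+7 = 12
ES_E = max(EF_A=5, EF_C=20, EF_D=12) = 20; EF_E = 20+12 = 32
Expected project duration μ = 32 days. Critical path: B → C → E.

Variance along critical path = 11.111 + 2.778 + 1.000 = 14.889; σ = √14.889 = 3.859 days.
Z = (40 − 32) / 3.859 = 2.073
P(T ≤ 40) = Φ(2.073) ≈ 0.981

0.981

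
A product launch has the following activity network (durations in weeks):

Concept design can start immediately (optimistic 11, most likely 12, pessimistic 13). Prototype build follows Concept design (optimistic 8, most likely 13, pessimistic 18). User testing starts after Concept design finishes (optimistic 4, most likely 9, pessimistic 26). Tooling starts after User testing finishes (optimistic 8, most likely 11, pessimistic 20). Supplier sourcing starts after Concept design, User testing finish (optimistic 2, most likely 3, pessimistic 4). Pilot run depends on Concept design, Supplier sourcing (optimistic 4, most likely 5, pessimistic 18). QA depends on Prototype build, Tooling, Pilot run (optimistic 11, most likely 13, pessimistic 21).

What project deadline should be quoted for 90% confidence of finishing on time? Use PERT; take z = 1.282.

te_Concept design = (11 + 4·12 + 13)/6 = 72/6 = 12; σ²_Concept design = ((13−11)/6)² = 0.111
te_Prototype build = (8 + 4·13 + 18)/6 = 78/6 = 13; σ²_Prototype build = ((18−8)/6)² = 2.778
te_User testing = (4 + 4·9 + 26)/6 = 66/6 = 11; σ²_User testing = ((26−4)/6)² = 13.444
te_Tooling = (8 + 4·11 + 20)/6 = 72/6 = 12; σ²_Tooling = ((20−8)/6)² = 4.000
te_Supplier sourcing = (2 + 4·3 + 4)/6 = 18/6 = 3; σ²_Supplier sourcing = ((4−2)/6)² = 0.111
te_Pilot run = (4 + 4·5 + 18)/6 = 42/6 = 7; σ²_Pilot run = ((18−4)/6)² = 5.444
te_QA = (11 + 4·13 + 21)/6 = 84/6 = 14; σ²_QA = ((21−11)/6)² = 2.778

Forward pass:
ES_Concept design = 0; EF_Concept design = 12
ES_Prototype build = 12; EF_Prototype build = 12+13 = 25
ES_User testing = 12; EF_User testing = 12+11 = 23
ES_Tooling = 23; EF_Tooling = 23+12 = 35
ES_Supplier sourcing = max(EF_Concept design=12, EF_User testing=23) = 23; EF_Supplier sourcing = 23+3 = 26
ES_Pilot run = max(EF_Concept design=12, EF_Supplier sourcing=26) = 26; EF_Pilot run = 26+7 = 33
ES_QA = max(EF_Prototype build=25, EF_Tooling=35, EF_Pilot run=33) = 35; EF_QA = 35+14 = 49
Expected project duration μ = 49 weeks. Critical path: Concept design → User testing → Tooling → QA.

Variance along critical path = 0.111 + 13.444 + 4.000 + 2.778 = 20.333; σ = 4.509 weeks.
D = μ + z·σ = 49 + 1.282·4.509 = 54.8 weeks

54.8 weeks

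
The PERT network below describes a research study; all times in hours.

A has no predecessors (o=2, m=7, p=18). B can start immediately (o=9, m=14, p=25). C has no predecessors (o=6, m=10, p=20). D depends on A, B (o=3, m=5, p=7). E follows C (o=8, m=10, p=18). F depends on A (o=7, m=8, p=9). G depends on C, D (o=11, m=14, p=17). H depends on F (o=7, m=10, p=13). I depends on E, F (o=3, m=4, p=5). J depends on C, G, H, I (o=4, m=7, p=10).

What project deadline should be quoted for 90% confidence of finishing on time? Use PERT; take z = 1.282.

te_A = (2 + 4·7 + 18)/6 = 48/6 = 8; σ²_A = ((18−2)/6)² = 7.111
te_B = (9 + 4·14 + 25)/6 = 90/6 = 15; σ²_B = ((25−9)/6)² = 7.111
te_C = (6 + 4·10 + 20)/6 = 66/6 = 11; σ²_C = ((20−6)/6)² = 5.444
te_D = (3 + 4·5 + 7)/6 = 30/6 = 5; σ²_D = ((7−3)/6)² = 0.444
te_E = (8 + 4·10 + 18)/6 = 66/6 = 11; σ²_E = ((18−8)/6)² = 2.778
te_F = (7 + 4·8 + 9)/6 = 48/6 = 8; σ²_F = ((9−7)/6)² = 0.111
te_G = (11 + 4·14 + 17)/6 = 84/6 = 14; σ²_G = ((17−11)/6)² = 1.000
te_H = (7 + 4·10 + 13)/6 = 60/6 = 10; σ²_H = ((13−7)/6)² = 1.000
te_I = (3 + 4·4 + 5)/6 = 24/6 = 4; σ²_I = ((5−3)/6)² = 0.111
te_J = (4 + 4·7 + 10)/6 = 42/6 = 7; σ²_J = ((10−4)/6)² = 1.000

Forward pass:
ES_A = 0; EF_A = 8
ES_B = 0; EF_B = 15
ES_C = 0; EF_C = 11
ES_D = max(EF_A=8, EF_B=15) = 15; EF_D = 15+5 = 20
ES_E = 11; EF_E = 11+11 = 22
ES_F = 8; EF_F = 8+8 = 16
ES_G = max(EF_C=11, EF_D=20) = 20; EF_G = 20+14 = 34
ES_H = 16; EF_H = 16+10 = 26
ES_I = max(EF_E=22, EF_F=16) = 22; EF_I = 22+4 = 26
ES_J = max(EF_C=11, EF_G=34, EF_H=26, EF_I=26) = 34; EF_J = 34+7 = 41
Expected project duration μ = 41 hours. Critical path: B → D → G → J.

Variance along critical path = 7.111 + 0.444 + 1.000 + 1.000 = 9.556; σ = 3.091 hours.
D = μ + z·σ = 41 + 1.282·3.091 = 45.0 hours

45.0 hours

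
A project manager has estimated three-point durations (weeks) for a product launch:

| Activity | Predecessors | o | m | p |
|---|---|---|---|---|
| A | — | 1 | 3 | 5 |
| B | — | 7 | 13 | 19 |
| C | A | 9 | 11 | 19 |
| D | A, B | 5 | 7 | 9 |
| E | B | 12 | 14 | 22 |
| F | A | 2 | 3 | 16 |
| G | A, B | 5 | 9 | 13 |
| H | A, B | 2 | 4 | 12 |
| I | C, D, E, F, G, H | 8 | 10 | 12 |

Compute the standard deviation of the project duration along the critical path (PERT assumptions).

te_A = (1 + 4·3 + 5)/6 = 18/6 = 3; σ²_A = ((5−1)/6)² = 0.444
te_B = (7 + 4·13 + 19)/6 = 78/6 = 13; σ²_B = ((19−7)/6)² = 4.000
te_C = (9 + 4·11 + 19)/6 = 72/6 = 12; σ²_C = ((19−9)/6)² = 2.778
te_D = (5 + 4·7 + 9)/6 = 42/6 = 7; σ²_D = ((9−5)/6)² = 0.444
te_E = (12 + 4·14 + 22)/6 = 90/6 = 15; σ²_E = ((22−12)/6)² = 2.778
te_F = (2 + 4·3 + 16)/6 = 30/6 = 5; σ²_F = ((16−2)/6)² = 5.444
te_G = (5 + 4·9 + 13)/6 = 54/6 = 9; σ²_G = ((13−5)/6)² = 1.778
te_H = (2 + 4·4 + 12)/6 = 30/6 = 5; σ²_H = ((12−2)/6)² = 2.778
te_I = (8 + 4·10 + 12)/6 = 60/6 = 10; σ²_I = ((12−8)/6)² = 0.444

Forward pass:
ES_A = 0; EF_A = 3
ES_B = 0; EF_B = 13
ES_C = 3; EF_C = 3+12 = 15
ES_D = max(EF_A=3, EF_B=13) = 13; EF_D = 13+7 = 20
ES_E = 13; EF_E = 13+15 = 28
ES_F = 3; EF_F = 3+5 = 8
ES_G = max(EF_A=3, EF_B=13) = 13; EF_G = 13+9 = 22
ES_H = max(EF_A=3, EF_B=13) = 13; EF_H = 13+5 = 18
ES_I = max(EF_C=15, EF_D=20, EF_E=28, EF_F=8, EF_G=22, EF_H=18) = 28; EF_I = 28+10 = 38
Expected project duration μ = 38 weeks. Critical path: B → E → I.

Variance along critical path = 4.000 + 2.778 + 0.444 = 7.222
σ = √7.222 = 2.687 weeks

2.69 weeks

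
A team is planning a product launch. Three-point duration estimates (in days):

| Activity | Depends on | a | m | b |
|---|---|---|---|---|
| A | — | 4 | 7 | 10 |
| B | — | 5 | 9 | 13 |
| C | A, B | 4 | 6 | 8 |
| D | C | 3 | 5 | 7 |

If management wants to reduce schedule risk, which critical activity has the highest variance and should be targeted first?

B

te_A = (4 + 4·7 + 10)/6 = 42/6 = 7; σ²_A = ((10−4)/6)² = 1.000
te_B = (5 + 4·9 + 13)/6 = 54/6 = 9; σ²_B = ((13−5)/6)² = 1.778
te_C = (4 + 4·6 + 8)/6 = 36/6 = 6; σ²_C = ((8−4)/6)² = 0.444
te_D = (3 + 4·5 + 7)/6 = 30/6 = 5; σ²_D = ((7−3)/6)² = 0.444

Forward pass:
ES_A = 0; EF_A = 7
ES_B = 0; EF_B = 9
ES_C = max(EF_A=7, EF_B=9) = 9; EF_C = 9+6 = 15
ES_D = 15; EF_D = 15+5 = 20
Expected project duration μ = 20 days. Critical path: B → C → D.

Variances on critical path: σ²_B=1.778, σ²_C=0.444, σ²_D=0.444.
Largest is σ²_B = 1.778.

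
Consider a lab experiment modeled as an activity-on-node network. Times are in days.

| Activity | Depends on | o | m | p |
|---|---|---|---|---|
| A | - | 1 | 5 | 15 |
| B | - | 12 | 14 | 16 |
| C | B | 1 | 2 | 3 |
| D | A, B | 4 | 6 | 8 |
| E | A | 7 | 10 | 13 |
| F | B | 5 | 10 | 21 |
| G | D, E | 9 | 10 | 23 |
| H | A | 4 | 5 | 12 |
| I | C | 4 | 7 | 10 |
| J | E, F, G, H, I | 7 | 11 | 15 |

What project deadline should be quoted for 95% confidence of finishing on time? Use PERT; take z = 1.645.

47.7 days

te_A = (1 + 4·5 + 15)/6 = 36/6 = 6; σ²_A = ((15−1)/6)² = 5.444
te_B = (12 + 4·14 + 16)/6 = 84/6 = 14; σ²_B = ((16−12)/6)² = 0.444
te_C = (1 + 4·2 + 3)/6 = 12/6 = 2; σ²_C = ((3−1)/6)² = 0.111
te_D = (4 + 4·6 + 8)/6 = 36/6 = 6; σ²_D = ((8−4)/6)² = 0.444
te_E = (7 + 4·10 + 13)/6 = 60/6 = 10; σ²_E = ((13−7)/6)² = 1.000
te_F = (5 + 4·10 + 21)/6 = 66/6 = 11; σ²_F = ((21−5)/6)² = 7.111
te_G = (9 + 4·10 + 23)/6 = 72/6 = 12; σ²_G = ((23−9)/6)² = 5.444
te_H = (4 + 4·5 + 12)/6 = 36/6 = 6; σ²_H = ((12−4)/6)² = 1.778
te_I = (4 + 4·7 + 10)/6 = 42/6 = 7; σ²_I = ((10−4)/6)² = 1.000
te_J = (7 + 4·11 + 15)/6 = 66/6 = 11; σ²_J = ((15−7)/6)² = 1.778

Forward pass:
ES_A = 0; EF_A = 6
ES_B = 0; EF_B = 14
ES_C = 14; EF_C = 14+2 = 16
ES_D = max(EF_A=6, EF_B=14) = 14; EF_D = 14+6 = 20
ES_E = 6; EF_E = 6+10 = 16
ES_F = 14; EF_F = 14+11 = 25
ES_G = max(EF_D=20, EF_E=16) = 20; EF_G = 20+12 = 32
ES_H = 6; EF_H = 6+6 = 12
ES_I = 16; EF_I = 16+7 = 23
ES_J = max(EF_E=16, EF_F=25, EF_G=32, EF_H=12, EF_I=23) = 32; EF_J = 32+11 = 43
Expected project duration μ = 43 days. Critical path: B → D → G → J.

Variance along critical path = 0.444 + 0.444 + 5.444 + 1.778 = 8.111; σ = 2.848 days.
D = μ + z·σ = 43 + 1.645·2.848 = 47.7 days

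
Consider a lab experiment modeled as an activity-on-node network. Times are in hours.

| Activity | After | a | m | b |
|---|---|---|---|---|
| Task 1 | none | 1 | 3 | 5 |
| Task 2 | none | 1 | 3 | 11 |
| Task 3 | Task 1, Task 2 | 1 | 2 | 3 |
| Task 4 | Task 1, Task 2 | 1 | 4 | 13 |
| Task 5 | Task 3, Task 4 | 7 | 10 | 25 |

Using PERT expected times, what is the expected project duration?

te_Task 1 = (1 + 4·3 + 5)/6 = 18/6 = 3
te_Task 2 = (1 + 4·3 + 11)/6 = 24/6 = 4
te_Task 3 = (1 + 4·2 + 3)/6 = 12/6 = 2
te_Task 4 = (1 + 4·4 + 13)/6 = 30/6 = 5
te_Task 5 = (7 + 4·10 + 25)/6 = 72/6 = 12

Forward pass:
ES_Task 1 = 0; EF_Task 1 = 3
ES_Task 2 = 0; EF_Task 2 = 4
ES_Task 3 = max(EF_Task 1=3, EF_Task 2=4) = 4; EF_Task 3 = 4+2 = 6
ES_Task 4 = max(EF_Task 1=3, EF_Task 2=4) = 4; EF_Task 4 = 4+5 = 9
ES_Task 5 = max(EF_Task 3=6, EF_Task 4=9) = 9; EF_Task 5 = 9+12 = 21
Expected project duration μ = 21 hours. Critical path: Task 2 → Task 4 → Task 5.

21 hours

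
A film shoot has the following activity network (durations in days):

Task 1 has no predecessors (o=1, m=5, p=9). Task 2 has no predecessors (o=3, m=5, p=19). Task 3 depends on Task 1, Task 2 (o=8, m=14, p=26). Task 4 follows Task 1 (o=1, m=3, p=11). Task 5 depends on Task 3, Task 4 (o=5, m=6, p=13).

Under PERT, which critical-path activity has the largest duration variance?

Task 3

te_Task 1 = (1 + 4·5 + 9)/6 = 30/6 = 5; σ²_Task 1 = ((9−1)/6)² = 1.778
te_Task 2 = (3 + 4·5 + 19)/6 = 42/6 = 7; σ²_Task 2 = ((19−3)/6)² = 7.111
te_Task 3 = (8 + 4·14 + 26)/6 = 90/6 = 15; σ²_Task 3 = ((26−8)/6)² = 9.000
te_Task 4 = (1 + 4·3 + 11)/6 = 24/6 = 4; σ²_Task 4 = ((11−1)/6)² = 2.778
te_Task 5 = (5 + 4·6 + 13)/6 = 42/6 = 7; σ²_Task 5 = ((13−5)/6)² = 1.778

Forward pass:
ES_Task 1 = 0; EF_Task 1 = 5
ES_Task 2 = 0; EF_Task 2 = 7
ES_Task 3 = max(EF_Task 1=5, EF_Task 2=7) = 7; EF_Task 3 = 7+15 = 22
ES_Task 4 = 5; EF_Task 4 = 5+4 = 9
ES_Task 5 = max(EF_Task 3=22, EF_Task 4=9) = 22; EF_Task 5 = 22+7 = 29
Expected project duration μ = 29 days. Critical path: Task 2 → Task 3 → Task 5.

Variances on critical path: σ²_Task 2=7.111, σ²_Task 3=9.000, σ²_Task 5=1.778.
Largest is σ²_Task 3 = 9.000.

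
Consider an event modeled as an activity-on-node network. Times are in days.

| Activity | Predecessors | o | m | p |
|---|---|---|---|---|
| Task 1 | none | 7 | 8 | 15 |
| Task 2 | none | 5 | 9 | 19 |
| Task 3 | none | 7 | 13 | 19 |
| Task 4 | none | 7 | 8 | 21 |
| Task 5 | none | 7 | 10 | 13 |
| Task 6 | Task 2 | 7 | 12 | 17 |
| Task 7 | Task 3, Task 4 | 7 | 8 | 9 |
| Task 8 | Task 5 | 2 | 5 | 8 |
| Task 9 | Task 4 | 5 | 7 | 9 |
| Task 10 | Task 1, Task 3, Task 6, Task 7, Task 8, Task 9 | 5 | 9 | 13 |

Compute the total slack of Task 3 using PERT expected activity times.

1 days

te_Task 1 = (7 + 4·8 + 15)/6 = 54/6 = 9
te_Task 2 = (5 + 4·9 + 19)/6 = 60/6 = 10
te_Task 3 = (7 + 4·13 + 19)/6 = 78/6 = 13
te_Task 4 = (7 + 4·8 + 21)/6 = 60/6 = 10
te_Task 5 = (7 + 4·10 + 13)/6 = 60/6 = 10
te_Task 6 = (7 + 4·12 + 17)/6 = 72/6 = 12
te_Task 7 = (7 + 4·8 + 9)/6 = 48/6 = 8
te_Task 8 = (2 + 4·5 + 8)/6 = 30/6 = 5
te_Task 9 = (5 + 4·7 + 9)/6 = 42/6 = 7
te_Task 10 = (5 + 4·9 + 13)/6 = 54/6 = 9

Forward pass:
ES_Task 1 = 0; EF_Task 1 = 9
ES_Task 2 = 0; EF_Task 2 = 10
ES_Task 3 = 0; EF_Task 3 = 13
ES_Task 4 = 0; EF_Task 4 = 10
ES_Task 5 = 0; EF_Task 5 = 10
ES_Task 6 = 10; EF_Task 6 = 10+12 = 22
ES_Task 7 = max(EF_Task 3=13, EF_Task 4=10) = 13; EF_Task 7 = 13+8 = 21
ES_Task 8 = 10; EF_Task 8 = 10+5 = 15
ES_Task 9 = 10; EF_Task 9 = 10+7 = 17
ES_Task 10 = max(EF_Task 1=9, EF_Task 3=13, EF_Task 6=22, EF_Task 7=21, EF_Task 8=15, EF_Task 9=17) = 22; EF_Task 10 = 22+9 = 31
Expected project duration μ = 31 days. Critical path: Task 2 → Task 6 → Task 10.

Backward pass:
LF_Task 10 = 31; LS_Task 10 = 31−9 = 22
LF_Task 9 = LS_Task 10 = 22; LS_Task 9 = 22−7 = 15
LF_Task 8 = LS_Task 10 = 22; LS_Task 8 = 22−5 = 17
LF_Task 7 = LS_Task 10 = 22; LS_Task 7 = 22−8 = 14
LF_Task 6 = LS_Task 10 = 22; LS_Task 6 = 22−12 = 10
LF_Task 5 = LS_Task 8 = 17; LS_Task 5 = 17−10 = 7
LF_Task 4 = min(LS_Task 7=14, LS_Task 9=15) = 14; LS_Task 4 = 14−10 = 4
LF_Task 3 = min(LS_Task 7=14, LS_Task 10=22) = 14; LS_Task 3 = 14−13 = 1
LF_Task 2 = LS_Task 6 = 10; LS_Task 2 = 10−10 = 0
LF_Task 1 = LS_Task 10 = 22; LS_Task 1 = 22−9 = 13
Slack_Task 3 = LS_Task 3 − ES_Task 3 = 1 − 0 = 1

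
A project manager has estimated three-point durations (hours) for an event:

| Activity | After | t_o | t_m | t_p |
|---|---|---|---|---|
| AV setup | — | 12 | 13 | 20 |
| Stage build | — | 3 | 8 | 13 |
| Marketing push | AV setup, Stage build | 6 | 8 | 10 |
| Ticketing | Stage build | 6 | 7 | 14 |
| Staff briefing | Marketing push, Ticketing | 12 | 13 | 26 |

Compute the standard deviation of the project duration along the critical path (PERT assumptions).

te_AV setup = (12 + 4·13 + 20)/6 = 84/6 = 14; σ²_AV setup = ((20−12)/6)² = 1.778
te_Stage build = (3 + 4·8 + 13)/6 = 48/6 = 8; σ²_Stage build = ((13−3)/6)² = 2.778
te_Marketing push = (6 + 4·8 + 10)/6 = 48/6 = 8; σ²_Marketing push = ((10−6)/6)² = 0.444
te_Ticketing = (6 + 4·7 + 14)/6 = 48/6 = 8; σ²_Ticketing = ((14−6)/6)² = 1.778
te_Staff briefing = (12 + 4·13 + 26)/6 = 90/6 = 15; σ²_Staff briefing = ((26−12)/6)² = 5.444

Forward pass:
ES_AV setup = 0; EF_AV setup = 14
ES_Stage build = 0; EF_Stage build = 8
ES_Marketing push = max(EF_AV setup=14, EF_Stage build=8) = 14; EF_Marketing push = 14+8 = 22
ES_Ticketing = 8; EF_Ticketing = 8+8 = 16
ES_Staff briefing = max(EF_Marketing push=22, EF_Ticketing=16) = 22; EF_Staff briefing = 22+15 = 37
Expected project duration μ = 37 hours. Critical path: AV setup → Marketing push → Staff briefing.

Variance along critical path = 1.778 + 0.444 + 5.444 = 7.667
σ = √7.667 = 2.769 hours

2.77 hours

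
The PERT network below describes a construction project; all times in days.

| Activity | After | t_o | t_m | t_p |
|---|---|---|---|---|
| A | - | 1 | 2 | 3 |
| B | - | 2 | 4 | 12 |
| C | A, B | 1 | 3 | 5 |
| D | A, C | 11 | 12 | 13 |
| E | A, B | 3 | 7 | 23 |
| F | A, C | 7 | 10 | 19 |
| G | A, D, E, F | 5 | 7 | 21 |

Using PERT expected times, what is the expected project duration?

29 days

te_A = (1 + 4·2 + 3)/6 = 12/6 = 2
te_B = (2 + 4·4 + 12)/6 = 30/6 = 5
te_C = (1 + 4·3 + 5)/6 = 18/6 = 3
te_D = (11 + 4·12 + 13)/6 = 72/6 = 12
te_E = (3 + 4·7 + 23)/6 = 54/6 = 9
te_F = (7 + 4·10 + 19)/6 = 66/6 = 11
te_G = (5 + 4·7 + 21)/6 = 54/6 = 9

Forward pass:
ES_A = 0; EF_A = 2
ES_B = 0; EF_B = 5
ES_C = max(EF_A=2, EF_B=5) = 5; EF_C = 5+3 = 8
ES_D = max(EF_A=2, EF_C=8) = 8; EF_D = 8+12 = 20
ES_E = max(EF_A=2, EF_B=5) = 5; EF_E = 5+9 = 14
ES_F = max(EF_A=2, EF_C=8) = 8; EF_F = 8+11 = 19
ES_G = max(EF_A=2, EF_D=20, EF_E=14, EF_F=19) = 20; EF_G = 20+9 = 29
Expected project duration μ = 29 days. Critical path: B → C → D → G.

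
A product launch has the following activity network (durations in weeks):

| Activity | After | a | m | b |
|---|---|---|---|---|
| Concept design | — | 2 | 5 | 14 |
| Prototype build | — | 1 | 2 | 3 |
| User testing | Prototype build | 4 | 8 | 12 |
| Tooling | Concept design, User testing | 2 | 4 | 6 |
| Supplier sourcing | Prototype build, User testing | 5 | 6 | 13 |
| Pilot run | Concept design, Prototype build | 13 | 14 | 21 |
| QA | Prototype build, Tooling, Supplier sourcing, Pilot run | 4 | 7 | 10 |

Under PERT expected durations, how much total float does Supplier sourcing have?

te_Concept design = (2 + 4·5 + 14)/6 = 36/6 = 6
te_Prototype build = (1 + 4·2 + 3)/6 = 12/6 = 2
te_User testing = (4 + 4·8 + 12)/6 = 48/6 = 8
te_Tooling = (2 + 4·4 + 6)/6 = 24/6 = 4
te_Supplier sourcing = (5 + 4·6 + 13)/6 = 42/6 = 7
te_Pilot run = (13 + 4·14 + 21)/6 = 90/6 = 15
te_QA = (4 + 4·7 + 10)/6 = 42/6 = 7

Forward pass:
ES_Concept design = 0; EF_Concept design = 6
ES_Prototype build = 0; EF_Prototype build = 2
ES_User testing = 2; EF_User testing = 2+8 = 10
ES_Tooling = max(EF_Concept design=6, EF_User testing=10) = 10; EF_Tooling = 10+4 = 14
ES_Supplier sourcing = max(EF_Prototype build=2, EF_User testing=10) = 10; EF_Supplier sourcing = 10+7 = 17
ES_Pilot run = max(EF_Concept design=6, EF_Prototype build=2) = 6; EF_Pilot run = 6+15 = 21
ES_QA = max(EF_Prototype build=2, EF_Tooling=14, EF_Supplier sourcing=17, EF_Pilot run=21) = 21; EF_QA = 21+7 = 28
Expected project duration μ = 28 weeks. Critical path: Concept design → Pilot run → QA.

Backward pass:
LF_QA = 28; LS_QA = 28−7 = 21
LF_Pilot run = LS_QA = 21; LS_Pilot run = 21−15 = 6
LF_Supplier sourcing = LS_QA = 21; LS_Supplier sourcing = 21−7 = 14
LF_Tooling = LS_QA = 21; LS_Tooling = 21−4 = 17
LF_User testing = min(LS_Tooling=17, LS_Supplier sourcing=14) = 14; LS_User testing = 14−8 = 6
LF_Prototype build = min(LS_User testing=6, LS_Supplier sourcing=14, LS_Pilot run=6, LS_QA=21) = 6; LS_Prototype build = 6−2 = 4
LF_Concept design = min(LS_Tooling=17, LS_Pilot run=6) = 6; LS_Concept design = 6−6 = 0
Slack_Supplier sourcing = LS_Supplier sourcing − ES_Supplier sourcing = 14 − 10 = 4

4 weeks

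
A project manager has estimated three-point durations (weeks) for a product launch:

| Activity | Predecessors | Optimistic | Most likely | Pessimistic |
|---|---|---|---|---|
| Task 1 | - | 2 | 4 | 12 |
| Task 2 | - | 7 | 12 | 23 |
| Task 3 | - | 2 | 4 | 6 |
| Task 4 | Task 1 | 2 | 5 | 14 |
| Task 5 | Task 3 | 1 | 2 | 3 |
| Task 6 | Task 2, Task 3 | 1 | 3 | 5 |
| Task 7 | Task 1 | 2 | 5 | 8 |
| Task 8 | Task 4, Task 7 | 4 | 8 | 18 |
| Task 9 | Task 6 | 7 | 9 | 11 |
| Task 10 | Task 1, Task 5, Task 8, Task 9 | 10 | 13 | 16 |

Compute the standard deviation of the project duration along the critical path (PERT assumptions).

te_Task 1 = (2 + 4·4 + 12)/6 = 30/6 = 5; σ²_Task 1 = ((12−2)/6)² = 2.778
te_Task 2 = (7 + 4·12 + 23)/6 = 78/6 = 13; σ²_Task 2 = ((23−7)/6)² = 7.111
te_Task 3 = (2 + 4·4 + 6)/6 = 24/6 = 4; σ²_Task 3 = ((6−2)/6)² = 0.444
te_Task 4 = (2 + 4·5 + 14)/6 = 36/6 = 6; σ²_Task 4 = ((14−2)/6)² = 4.000
te_Task 5 = (1 + 4·2 + 3)/6 = 12/6 = 2; σ²_Task 5 = ((3−1)/6)² = 0.111
te_Task 6 = (1 + 4·3 + 5)/6 = 18/6 = 3; σ²_Task 6 = ((5−1)/6)² = 0.444
te_Task 7 = (2 + 4·5 + 8)/6 = 30/6 = 5; σ²_Task 7 = ((8−2)/6)² = 1.000
te_Task 8 = (4 + 4·8 + 18)/6 = 54/6 = 9; σ²_Task 8 = ((18−4)/6)² = 5.444
te_Task 9 = (7 + 4·9 + 11)/6 = 54/6 = 9; σ²_Task 9 = ((11−7)/6)² = 0.444
te_Task 10 = (10 + 4·13 + 16)/6 = 78/6 = 13; σ²_Task 10 = ((16−10)/6)² = 1.000

Forward pass:
ES_Task 1 = 0; EF_Task 1 = 5
ES_Task 2 = 0; EF_Task 2 = 13
ES_Task 3 = 0; EF_Task 3 = 4
ES_Task 4 = 5; EF_Task 4 = 5+6 = 11
ES_Task 5 = 4; EF_Task 5 = 4+2 = 6
ES_Task 6 = max(EF_Task 2=13, EF_Task 3=4) = 13; EF_Task 6 = 13+3 = 16
ES_Task 7 = 5; EF_Task 7 = 5+5 = 10
ES_Task 8 = max(EF_Task 4=11, EF_Task 7=10) = 11; EF_Task 8 = 11+9 = 20
ES_Task 9 = 16; EF_Task 9 = 16+9 = 25
ES_Task 10 = max(EF_Task 1=5, EF_Task 5=6, EF_Task 8=20, EF_Task 9=25) = 25; EF_Task 10 = 25+13 = 38
Expected project duration μ = 38 weeks. Critical path: Task 2 → Task 6 → Task 9 → Task 10.

Variance along critical path = 7.111 + 0.444 + 0.444 + 1.000 = 9.000
σ = √9.000 = 3.000 weeks

3.00 weeks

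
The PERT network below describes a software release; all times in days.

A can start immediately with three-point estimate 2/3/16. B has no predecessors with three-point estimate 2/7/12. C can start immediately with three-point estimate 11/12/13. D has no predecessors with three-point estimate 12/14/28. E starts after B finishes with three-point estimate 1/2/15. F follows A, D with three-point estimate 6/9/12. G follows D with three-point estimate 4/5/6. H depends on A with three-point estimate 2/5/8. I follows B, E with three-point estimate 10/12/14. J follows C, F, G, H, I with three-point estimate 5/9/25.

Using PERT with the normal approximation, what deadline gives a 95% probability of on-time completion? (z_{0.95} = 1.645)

te_A = (2 + 4·3 + 16)/6 = 30/6 = 5; σ²_A = ((16−2)/6)² = 5.444
te_B = (2 + 4·7 + 12)/6 = 42/6 = 7; σ²_B = ((12−2)/6)² = 2.778
te_C = (11 + 4·12 + 13)/6 = 72/6 = 12; σ²_C = ((13−11)/6)² = 0.111
te_D = (12 + 4·14 + 28)/6 = 96/6 = 16; σ²_D = ((28−12)/6)² = 7.111
te_E = (1 + 4·2 + 15)/6 = 24/6 = 4; σ²_E = ((15−1)/6)² = 5.444
te_F = (6 + 4·9 + 12)/6 = 54/6 = 9; σ²_F = ((12−6)/6)² = 1.000
te_G = (4 + 4·5 + 6)/6 = 30/6 = 5; σ²_G = ((6−4)/6)² = 0.111
te_H = (2 + 4·5 + 8)/6 = 30/6 = 5; σ²_H = ((8−2)/6)² = 1.000
te_I = (10 + 4·12 + 14)/6 = 72/6 = 12; σ²_I = ((14−10)/6)² = 0.444
te_J = (5 + 4·9 + 25)/6 = 66/6 = 11; σ²_J = ((25−5)/6)² = 11.111

Forward pass:
ES_A = 0; EF_A = 5
ES_B = 0; EF_B = 7
ES_C = 0; EF_C = 12
ES_D = 0; EF_D = 16
ES_E = 7; EF_E = 7+4 = 11
ES_F = max(EF_A=5, EF_D=16) = 16; EF_F = 16+9 = 25
ES_G = 16; EF_G = 16+5 = 21
ES_H = 5; EF_H = 5+5 = 10
ES_I = max(EF_B=7, EF_E=11) = 11; EF_I = 11+12 = 23
ES_J = max(EF_C=12, EF_F=25, EF_G=21, EF_H=10, EF_I=23) = 25; EF_J = 25+11 = 36
Expected project duration μ = 36 days. Critical path: D → F → J.

Variance along critical path = 7.111 + 1.000 + 11.111 = 19.222; σ = 4.384 days.
D = μ + z·σ = 36 + 1.645·4.384 = 43.2 days

43.2 days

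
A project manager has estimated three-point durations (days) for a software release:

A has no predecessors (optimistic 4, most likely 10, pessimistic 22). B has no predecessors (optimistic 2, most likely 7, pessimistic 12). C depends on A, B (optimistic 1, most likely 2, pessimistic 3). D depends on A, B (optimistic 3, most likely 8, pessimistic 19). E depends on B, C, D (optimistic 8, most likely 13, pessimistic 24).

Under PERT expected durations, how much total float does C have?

te_A = (4 + 4·10 + 22)/6 = 66/6 = 11
te_B = (2 + 4·7 + 12)/6 = 42/6 = 7
te_C = (1 + 4·2 + 3)/6 = 12/6 = 2
te_D = (3 + 4·8 + 19)/6 = 54/6 = 9
te_E = (8 + 4·13 + 24)/6 = 84/6 = 14

Forward pass:
ES_A = 0; EF_A = 11
ES_B = 0; EF_B = 7
ES_C = max(EF_A=11, EF_B=7) = 11; EF_C = 11+2 = 13
ES_D = max(EF_A=11, EF_B=7) = 11; EF_D = 11+9 = 20
ES_E = max(EF_B=7, EF_C=13, EF_D=20) = 20; EF_E = 20+14 = 34
Expected project duration μ = 34 days. Critical path: A → D → E.

Backward pass:
LF_E = 34; LS_E = 34−14 = 20
LF_D = LS_E = 20; LS_D = 20−9 = 11
LF_C = LS_E = 20; LS_C = 20−2 = 18
LF_B = min(LS_C=18, LS_D=11, LS_E=20) = 11; LS_B = 11−7 = 4
LF_A = min(LS_C=18, LS_D=11) = 11; LS_A = 11−11 = 0
Slack_C = LS_C − ES_C = 18 − 11 = 7

7 days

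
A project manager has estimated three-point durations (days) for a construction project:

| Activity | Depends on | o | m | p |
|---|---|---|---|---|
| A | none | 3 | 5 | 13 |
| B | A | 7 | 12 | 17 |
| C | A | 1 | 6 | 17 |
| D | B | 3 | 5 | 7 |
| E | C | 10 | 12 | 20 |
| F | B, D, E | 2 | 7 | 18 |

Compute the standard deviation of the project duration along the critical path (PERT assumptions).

4.45 days

te_A = (3 + 4·5 + 13)/6 = 36/6 = 6; σ²_A = ((13−3)/6)² = 2.778
te_B = (7 + 4·12 + 17)/6 = 72/6 = 12; σ²_B = ((17−7)/6)² = 2.778
te_C = (1 + 4·6 + 17)/6 = 42/6 = 7; σ²_C = ((17−1)/6)² = 7.111
te_D = (3 + 4·5 + 7)/6 = 30/6 = 5; σ²_D = ((7−3)/6)² = 0.444
te_E = (10 + 4·12 + 20)/6 = 78/6 = 13; σ²_E = ((20−10)/6)² = 2.778
te_F = (2 + 4·7 + 18)/6 = 48/6 = 8; σ²_F = ((18−2)/6)² = 7.111

Forward pass:
ES_A = 0; EF_A = 6
ES_B = 6; EF_B = 6+12 = 18
ES_C = 6; EF_C = 6+7 = 13
ES_D = 18; EF_D = 18+5 = 23
ES_E = 13; EF_E = 13+13 = 26
ES_F = max(EF_B=18, EF_D=23, EF_E=26) = 26; EF_F = 26+8 = 34
Expected project duration μ = 34 days. Critical path: A → C → E → F.

Variance along critical path = 2.778 + 7.111 + 2.778 + 7.111 = 19.778
σ = √19.778 = 4.447 days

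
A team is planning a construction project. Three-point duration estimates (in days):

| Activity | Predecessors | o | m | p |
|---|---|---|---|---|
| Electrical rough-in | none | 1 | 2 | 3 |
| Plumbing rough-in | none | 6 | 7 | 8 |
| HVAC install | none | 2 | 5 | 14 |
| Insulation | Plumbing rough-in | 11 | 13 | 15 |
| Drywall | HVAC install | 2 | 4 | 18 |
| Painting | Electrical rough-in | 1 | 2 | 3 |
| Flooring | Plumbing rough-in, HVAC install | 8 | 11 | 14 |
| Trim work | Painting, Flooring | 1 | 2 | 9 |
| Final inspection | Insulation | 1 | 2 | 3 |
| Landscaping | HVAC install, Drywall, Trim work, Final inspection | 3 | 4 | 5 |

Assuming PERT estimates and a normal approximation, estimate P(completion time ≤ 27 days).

te_Electrical rough-in = (1 + 4·2 + 3)/6 = 12/6 = 2; σ²_Electrical rough-in = ((3−1)/6)² = 0.111
te_Plumbing rough-in = (6 + 4·7 + 8)/6 = 42/6 = 7; σ²_Plumbing rough-in = ((8−6)/6)² = 0.111
te_HVAC install = (2 + 4·5 + 14)/6 = 36/6 = 6; σ²_HVAC install = ((14−2)/6)² = 4.000
te_Insulation = (11 + 4·13 + 15)/6 = 78/6 = 13; σ²_Insulation = ((15−11)/6)² = 0.444
te_Drywall = (2 + 4·4 + 18)/6 = 36/6 = 6; σ²_Drywall = ((18−2)/6)² = 7.111
te_Painting = (1 + 4·2 + 3)/6 = 12/6 = 2; σ²_Painting = ((3−1)/6)² = 0.111
te_Flooring = (8 + 4·11 + 14)/6 = 66/6 = 11; σ²_Flooring = ((14−8)/6)² = 1.000
te_Trim work = (1 + 4·2 + 9)/6 = 18/6 = 3; σ²_Trim work = ((9−1)/6)² = 1.778
te_Final inspection = (1 + 4·2 + 3)/6 = 12/6 = 2; σ²_Final inspection = ((3−1)/6)² = 0.111
te_Landscaping = (3 + 4·4 + 5)/6 = 24/6 = 4; σ²_Landscaping = ((5−3)/6)² = 0.111

Forward pass:
ES_Electrical rough-in = 0; EF_Electrical rough-in = 2
ES_Plumbing rough-in = 0; EF_Plumbing rough-in = 7
ES_HVAC install = 0; EF_HVAC install = 6
ES_Insulation = 7; EF_Insulation = 7+13 = 20
ES_Drywall = 6; EF_Drywall = 6+6 = 12
ES_Painting = 2; EF_Painting = 2+2 = 4
ES_Flooring = max(EF_Plumbing rough-in=7, EF_HVAC install=6) = 7; EF_Flooring = 7+11 = 18
ES_Trim work = max(EF_Painting=4, EF_Flooring=18) = 18; EF_Trim work = 18+3 = 21
ES_Final inspection = 20; EF_Final inspection = 20+2 = 22
ES_Landscaping = max(EF_HVAC install=6, EF_Drywall=12, EF_Trim work=21, EF_Final inspection=22) = 22; EF_Landscaping = 22+4 = 26
Expected project duration μ = 26 days. Critical path: Plumbing rough-in → Insulation → Final inspection → Landscaping.

Variance along critical path = 0.111 + 0.444 + 0.111 + 0.111 = 0.778; σ = √0.778 = 0.882 days.
Z = (27 − 26) / 0.882 = 1.134
P(T ≤ 27) = Φ(1.134) ≈ 0.872

0.872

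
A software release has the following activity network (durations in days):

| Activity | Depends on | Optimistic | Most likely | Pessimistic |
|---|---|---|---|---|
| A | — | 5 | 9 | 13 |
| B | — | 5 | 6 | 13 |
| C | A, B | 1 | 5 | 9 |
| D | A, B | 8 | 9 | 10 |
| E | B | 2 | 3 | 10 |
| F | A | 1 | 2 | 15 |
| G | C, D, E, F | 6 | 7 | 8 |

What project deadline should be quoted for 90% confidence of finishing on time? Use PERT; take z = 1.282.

26.8 days

te_A = (5 + 4·9 + 13)/6 = 54/6 = 9; σ²_A = ((13−5)/6)² = 1.778
te_B = (5 + 4·6 + 13)/6 = 42/6 = 7; σ²_B = ((13−5)/6)² = 1.778
te_C = (1 + 4·5 + 9)/6 = 30/6 = 5; σ²_C = ((9−1)/6)² = 1.778
te_D = (8 + 4·9 + 10)/6 = 54/6 = 9; σ²_D = ((10−8)/6)² = 0.111
te_E = (2 + 4·3 + 10)/6 = 24/6 = 4; σ²_E = ((10−2)/6)² = 1.778
te_F = (1 + 4·2 + 15)/6 = 24/6 = 4; σ²_F = ((15−1)/6)² = 5.444
te_G = (6 + 4·7 + 8)/6 = 42/6 = 7; σ²_G = ((8−6)/6)² = 0.111

Forward pass:
ES_A = 0; EF_A = 9
ES_B = 0; EF_B = 7
ES_C = max(EF_A=9, EF_B=7) = 9; EF_C = 9+5 = 14
ES_D = max(EF_A=9, EF_B=7) = 9; EF_D = 9+9 = 18
ES_E = 7; EF_E = 7+4 = 11
ES_F = 9; EF_F = 9+4 = 13
ES_G = max(EF_C=14, EF_D=18, EF_E=11, EF_F=13) = 18; EF_G = 18+7 = 25
Expected project duration μ = 25 days. Critical path: A → D → G.

Variance along critical path = 1.778 + 0.111 + 0.111 = 2.000; σ = 1.414 days.
D = μ + z·σ = 25 + 1.282·1.414 = 26.8 days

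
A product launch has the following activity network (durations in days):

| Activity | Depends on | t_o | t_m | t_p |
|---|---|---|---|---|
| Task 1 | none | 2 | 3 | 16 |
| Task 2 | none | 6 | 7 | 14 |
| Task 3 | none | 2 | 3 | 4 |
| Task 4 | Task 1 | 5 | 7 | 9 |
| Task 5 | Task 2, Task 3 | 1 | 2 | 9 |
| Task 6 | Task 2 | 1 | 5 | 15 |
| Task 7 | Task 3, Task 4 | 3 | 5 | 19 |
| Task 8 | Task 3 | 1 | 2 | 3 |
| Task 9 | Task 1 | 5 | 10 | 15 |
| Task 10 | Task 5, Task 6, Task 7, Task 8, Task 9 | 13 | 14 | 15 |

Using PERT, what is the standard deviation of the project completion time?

3.62 days

te_Task 1 = (2 + 4·3 + 16)/6 = 30/6 = 5; σ²_Task 1 = ((16−2)/6)² = 5.444
te_Task 2 = (6 + 4·7 + 14)/6 = 48/6 = 8; σ²_Task 2 = ((14−6)/6)² = 1.778
te_Task 3 = (2 + 4·3 + 4)/6 = 18/6 = 3; σ²_Task 3 = ((4−2)/6)² = 0.111
te_Task 4 = (5 + 4·7 + 9)/6 = 42/6 = 7; σ²_Task 4 = ((9−5)/6)² = 0.444
te_Task 5 = (1 + 4·2 + 9)/6 = 18/6 = 3; σ²_Task 5 = ((9−1)/6)² = 1.778
te_Task 6 = (1 + 4·5 + 15)/6 = 36/6 = 6; σ²_Task 6 = ((15−1)/6)² = 5.444
te_Task 7 = (3 + 4·5 + 19)/6 = 42/6 = 7; σ²_Task 7 = ((19−3)/6)² = 7.111
te_Task 8 = (1 + 4·2 + 3)/6 = 12/6 = 2; σ²_Task 8 = ((3−1)/6)² = 0.111
te_Task 9 = (5 + 4·10 + 15)/6 = 60/6 = 10; σ²_Task 9 = ((15−5)/6)² = 2.778
te_Task 10 = (13 + 4·14 + 15)/6 = 84/6 = 14; σ²_Task 10 = ((15−13)/6)² = 0.111

Forward pass:
ES_Task 1 = 0; EF_Task 1 = 5
ES_Task 2 = 0; EF_Task 2 = 8
ES_Task 3 = 0; EF_Task 3 = 3
ES_Task 4 = 5; EF_Task 4 = 5+7 = 12
ES_Task 5 = max(EF_Task 2=8, EF_Task 3=3) = 8; EF_Task 5 = 8+3 = 11
ES_Task 6 = 8; EF_Task 6 = 8+6 = 14
ES_Task 7 = max(EF_Task 3=3, EF_Task 4=12) = 12; EF_Task 7 = 12+7 = 19
ES_Task 8 = 3; EF_Task 8 = 3+2 = 5
ES_Task 9 = 5; EF_Task 9 = 5+10 = 15
ES_Task 10 = max(EF_Task 5=11, EF_Task 6=14, EF_Task 7=19, EF_Task 8=5, EF_Task 9=15) = 19; EF_Task 10 = 19+14 = 33
Expected project duration μ = 33 days. Critical path: Task 1 → Task 4 → Task 7 → Task 10.

Variance along critical path = 5.444 + 0.444 + 7.111 + 0.111 = 13.111
σ = √13.111 = 3.621 days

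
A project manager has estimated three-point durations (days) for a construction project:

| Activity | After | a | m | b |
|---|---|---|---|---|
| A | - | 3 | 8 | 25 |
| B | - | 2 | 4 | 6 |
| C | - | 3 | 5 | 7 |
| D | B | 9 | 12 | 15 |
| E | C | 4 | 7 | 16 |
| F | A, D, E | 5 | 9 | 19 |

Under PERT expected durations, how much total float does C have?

3 days

te_A = (3 + 4·8 + 25)/6 = 60/6 = 10
te_B = (2 + 4·4 + 6)/6 = 24/6 = 4
te_C = (3 + 4·5 + 7)/6 = 30/6 = 5
te_D = (9 + 4·12 + 15)/6 = 72/6 = 12
te_E = (4 + 4·7 + 16)/6 = 48/6 = 8
te_F = (5 + 4·9 + 19)/6 = 60/6 = 10

Forward pass:
ES_A = 0; EF_A = 10
ES_B = 0; EF_B = 4
ES_C = 0; EF_C = 5
ES_D = 4; EF_D = 4+12 = 16
ES_E = 5; EF_E = 5+8 = 13
ES_F = max(EF_A=10, EF_D=16, EF_E=13) = 16; EF_F = 16+10 = 26
Expected project duration μ = 26 days. Critical path: B → D → F.

Backward pass:
LF_F = 26; LS_F = 26−10 = 16
LF_E = LS_F = 16; LS_E = 16−8 = 8
LF_D = LS_F = 16; LS_D = 16−12 = 4
LF_C = LS_E = 8; LS_C = 8−5 = 3
LF_B = LS_D = 4; LS_B = 4−4 = 0
LF_A = LS_F = 16; LS_A = 16−10 = 6
Slack_C = LS_C − ES_C = 3 − 0 = 3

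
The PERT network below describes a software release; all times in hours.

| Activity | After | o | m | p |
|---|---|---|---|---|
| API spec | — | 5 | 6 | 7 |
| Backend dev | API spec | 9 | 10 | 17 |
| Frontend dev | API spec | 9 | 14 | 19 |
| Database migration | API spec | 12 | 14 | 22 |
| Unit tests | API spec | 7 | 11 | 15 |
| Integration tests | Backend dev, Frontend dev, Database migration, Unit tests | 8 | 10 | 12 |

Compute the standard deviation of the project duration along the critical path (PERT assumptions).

te_API spec = (5 + 4·6 + 7)/6 = 36/6 = 6; σ²_API spec = ((7−5)/6)² = 0.111
te_Backend dev = (9 + 4·10 + 17)/6 = 66/6 = 11; σ²_Backend dev = ((17−9)/6)² = 1.778
te_Frontend dev = (9 + 4·14 + 19)/6 = 84/6 = 14; σ²_Frontend dev = ((19−9)/6)² = 2.778
te_Database migration = (12 + 4·14 + 22)/6 = 90/6 = 15; σ²_Database migration = ((22−12)/6)² = 2.778
te_Unit tests = (7 + 4·11 + 15)/6 = 66/6 = 11; σ²_Unit tests = ((15−7)/6)² = 1.778
te_Integration tests = (8 + 4·10 + 12)/6 = 60/6 = 10; σ²_Integration tests = ((12−8)/6)² = 0.444

Forward pass:
ES_API spec = 0; EF_API spec = 6
ES_Backend dev = 6; EF_Backend dev = 6+11 = 17
ES_Frontend dev = 6; EF_Frontend dev = 6+14 = 20
ES_Database migration = 6; EF_Database migration = 6+15 = 21
ES_Unit tests = 6; EF_Unit tests = 6+11 = 17
ES_Integration tests = max(EF_Backend dev=17, EF_Frontend dev=20, EF_Database migration=21, EF_Unit tests=17) = 21; EF_Integration tests = 21+10 = 31
Expected project duration μ = 31 hours. Critical path: API spec → Database migration → Integration tests.

Variance along critical path = 0.111 + 2.778 + 0.444 = 3.333
σ = √3.333 = 1.826 hours

1.83 hours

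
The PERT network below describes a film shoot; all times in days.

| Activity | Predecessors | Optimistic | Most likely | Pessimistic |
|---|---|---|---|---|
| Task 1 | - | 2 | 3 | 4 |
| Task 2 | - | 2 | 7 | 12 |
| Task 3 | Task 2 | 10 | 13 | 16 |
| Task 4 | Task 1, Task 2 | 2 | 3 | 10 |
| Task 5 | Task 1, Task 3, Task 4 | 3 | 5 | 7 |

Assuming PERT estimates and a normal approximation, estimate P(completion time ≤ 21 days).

0.026

te_Task 1 = (2 + 4·3 + 4)/6 = 18/6 = 3; σ²_Task 1 = ((4−2)/6)² = 0.111
te_Task 2 = (2 + 4·7 + 12)/6 = 42/6 = 7; σ²_Task 2 = ((12−2)/6)² = 2.778
te_Task 3 = (10 + 4·13 + 16)/6 = 78/6 = 13; σ²_Task 3 = ((16−10)/6)² = 1.000
te_Task 4 = (2 + 4·3 + 10)/6 = 24/6 = 4; σ²_Task 4 = ((10−2)/6)² = 1.778
te_Task 5 = (3 + 4·5 + 7)/6 = 30/6 = 5; σ²_Task 5 = ((7−3)/6)² = 0.444

Forward pass:
ES_Task 1 = 0; EF_Task 1 = 3
ES_Task 2 = 0; EF_Task 2 = 7
ES_Task 3 = 7; EF_Task 3 = 7+13 = 20
ES_Task 4 = max(EF_Task 1=3, EF_Task 2=7) = 7; EF_Task 4 = 7+4 = 11
ES_Task 5 = max(EF_Task 1=3, EF_Task 3=20, EF_Task 4=11) = 20; EF_Task 5 = 20+5 = 25
Expected project duration μ = 25 days. Critical path: Task 2 → Task 3 → Task 5.

Variance along critical path = 2.778 + 1.000 + 0.444 = 4.222; σ = √4.222 = 2.055 days.
Z = (21 − 25) / 2.055 = -1.947
P(T ≤ 21) = Φ(-1.947) ≈ 0.026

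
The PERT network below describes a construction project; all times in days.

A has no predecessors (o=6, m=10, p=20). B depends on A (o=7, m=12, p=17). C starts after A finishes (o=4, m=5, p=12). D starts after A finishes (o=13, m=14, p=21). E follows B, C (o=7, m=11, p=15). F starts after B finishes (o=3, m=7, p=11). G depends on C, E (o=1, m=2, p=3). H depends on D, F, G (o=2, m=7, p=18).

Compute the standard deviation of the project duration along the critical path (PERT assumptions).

4.15 days

te_A = (6 + 4·10 + 20)/6 = 66/6 = 11; σ²_A = ((20−6)/6)² = 5.444
te_B = (7 + 4·12 + 17)/6 = 72/6 = 12; σ²_B = ((17−7)/6)² = 2.778
te_C = (4 + 4·5 + 12)/6 = 36/6 = 6; σ²_C = ((12−4)/6)² = 1.778
te_D = (13 + 4·14 + 21)/6 = 90/6 = 15; σ²_D = ((21−13)/6)² = 1.778
te_E = (7 + 4·11 + 15)/6 = 66/6 = 11; σ²_E = ((15−7)/6)² = 1.778
te_F = (3 + 4·7 + 11)/6 = 42/6 = 7; σ²_F = ((11−3)/6)² = 1.778
te_G = (1 + 4·2 + 3)/6 = 12/6 = 2; σ²_G = ((3−1)/6)² = 0.111
te_H = (2 + 4·7 + 18)/6 = 48/6 = 8; σ²_H = ((18−2)/6)² = 7.111

Forward pass:
ES_A = 0; EF_A = 11
ES_B = 11; EF_B = 11+12 = 23
ES_C = 11; EF_C = 11+6 = 17
ES_D = 11; EF_D = 11+15 = 26
ES_E = max(EF_B=23, EF_C=17) = 23; EF_E = 23+11 = 34
ES_F = 23; EF_F = 23+7 = 30
ES_G = max(EF_C=17, EF_E=34) = 34; EF_G = 34+2 = 36
ES_H = max(EF_D=26, EF_F=30, EF_G=36) = 36; EF_H = 36+8 = 44
Expected project duration μ = 44 days. Critical path: A → B → E → G → H.

Variance along critical path = 5.444 + 2.778 + 1.778 + 0.111 + 7.111 = 17.222
σ = √17.222 = 4.150 days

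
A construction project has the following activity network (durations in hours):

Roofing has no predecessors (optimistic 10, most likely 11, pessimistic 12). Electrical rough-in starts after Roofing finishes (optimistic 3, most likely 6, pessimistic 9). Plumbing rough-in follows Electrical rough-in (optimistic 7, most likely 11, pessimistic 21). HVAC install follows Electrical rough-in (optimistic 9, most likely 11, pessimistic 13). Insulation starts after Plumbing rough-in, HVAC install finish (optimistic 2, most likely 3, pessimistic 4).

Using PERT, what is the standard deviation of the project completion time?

te_Roofing = (10 + 4·11 + 12)/6 = 66/6 = 11; σ²_Roofing = ((12−10)/6)² = 0.111
te_Electrical rough-in = (3 + 4·6 + 9)/6 = 36/6 = 6; σ²_Electrical rough-in = ((9−3)/6)² = 1.000
te_Plumbing rough-in = (7 + 4·11 + 21)/6 = 72/6 = 12; σ²_Plumbing rough-in = ((21−7)/6)² = 5.444
te_HVAC install = (9 + 4·11 + 13)/6 = 66/6 = 11; σ²_HVAC install = ((13−9)/6)² = 0.444
te_Insulation = (2 + 4·3 + 4)/6 = 18/6 = 3; σ²_Insulation = ((4−2)/6)² = 0.111

Forward pass:
ES_Roofing = 0; EF_Roofing = 11
ES_Electrical rough-in = 11; EF_Electrical rough-in = 11+6 = 17
ES_Plumbing rough-in = 17; EF_Plumbing rough-in = 17+12 = 29
ES_HVAC install = 17; EF_HVAC install = 17+11 = 28
ES_Insulation = max(EF_Plumbing rough-in=29, EF_HVAC install=28) = 29; EF_Insulation = 29+3 = 32
Expected project duration μ = 32 hours. Critical path: Roofing → Electrical rough-in → Plumbing rough-in → Insulation.

Variance along critical path = 0.111 + 1.000 + 5.444 + 0.111 = 6.667
σ = √6.667 = 2.582 hours

2.58 hours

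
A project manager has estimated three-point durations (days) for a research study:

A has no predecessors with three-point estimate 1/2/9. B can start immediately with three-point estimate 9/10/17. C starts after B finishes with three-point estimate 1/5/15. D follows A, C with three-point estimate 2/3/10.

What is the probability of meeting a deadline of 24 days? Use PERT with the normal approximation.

te_A = (1 + 4·2 + 9)/6 = 18/6 = 3; σ²_A = ((9−1)/6)² = 1.778
te_B = (9 + 4·10 + 17)/6 = 66/6 = 11; σ²_B = ((17−9)/6)² = 1.778
te_C = (1 + 4·5 + 15)/6 = 36/6 = 6; σ²_C = ((15−1)/6)² = 5.444
te_D = (2 + 4·3 + 10)/6 = 24/6 = 4; σ²_D = ((10−2)/6)² = 1.778

Forward pass:
ES_A = 0; EF_A = 3
ES_B = 0; EF_B = 11
ES_C = 11; EF_C = 11+6 = 17
ES_D = max(EF_A=3, EF_C=17) = 17; EF_D = 17+4 = 21
Expected project duration μ = 21 days. Critical path: B → C → D.

Variance along critical path = 1.778 + 5.444 + 1.778 = 9.000; σ = √9.000 = 3.000 days.
Z = (24 − 21) / 3.000 = 1.000
P(T ≤ 24) = Φ(1.000) ≈ 0.841

0.841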